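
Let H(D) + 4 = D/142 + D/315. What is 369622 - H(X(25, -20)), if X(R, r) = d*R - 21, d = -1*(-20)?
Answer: 16533152077/44730 ≈ 3.6962e+5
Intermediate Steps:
d = 20
X(R, r) = -21 + 20*R (X(R, r) = 20*R - 21 = -21 + 20*R)
H(D) = -4 + 457*D/44730 (H(D) = -4 + (D/142 + D/315) = -4 + 457*D/44730)
369622 - H(X(25, -20)) = 369622 - (-4 + 457*(-21 + 20*25)/44730) = 369622 - (-4 + 457*(-21 + 500)/44730) = 369622 - (-4 + (457/44730)*479) = 369622 - (-4 + 218903/44730) = 369622 - 1*39983/44730 = 369622 - 39983/44730 = 16533152077/44730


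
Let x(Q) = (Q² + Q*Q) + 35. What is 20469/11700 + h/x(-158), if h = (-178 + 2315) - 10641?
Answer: 307731949/194855700 ≈ 1.5793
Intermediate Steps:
x(Q) = 35 + 2*Q² (x(Q) = (Q² + Q²) + 35 = 2*Q² + 35 = 35 + 2*Q²)
h = -8504 (h = 2137 - 10641 = -8504)
20469/11700 + h/x(-158) = 20469/11700 - 8504/(35 + 2*(-158)²) = 20469*(1/11700) - 8504/(35 + 2*24964) = 6823/3900 - 8504/(35 + 49928) = 6823/3900 - 8504/49963 = 307731949/194855700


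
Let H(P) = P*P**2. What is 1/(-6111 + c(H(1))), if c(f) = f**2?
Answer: -1/6110 ≈ -0.00016367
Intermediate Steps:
H(P) = P**3
1/(-6111 + c(H(1))) = 1/(-6111 + (1**3)**2) = 1/(-6111 + 1**2) = 1/(-6111 + 1) = 1/(-6110) = -1/6110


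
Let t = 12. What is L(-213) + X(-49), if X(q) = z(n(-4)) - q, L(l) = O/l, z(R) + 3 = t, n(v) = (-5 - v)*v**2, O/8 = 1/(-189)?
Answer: 2334914/40257 ≈ 58.000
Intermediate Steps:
O = -8/189 (O = 8/(-189) = 8*(-1/189) = -8/189 ≈ -0.042328)
n(v) = v**2*(-5 - v)
z(R) = 9 (z(R) = -3 + 12 = 9)
L(l) = -8/(189*l)
X(q) = 9 - q
L(-213) + X(-49) = -8/189/(-213) + (9 - 1*(-49)) = -8/189*(-1/213) + (9 + 49) = 8/40257 + 58 = 2334914/40257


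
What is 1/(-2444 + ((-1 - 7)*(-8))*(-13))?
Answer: -1/3276 ≈ -0.00030525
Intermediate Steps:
1/(-2444 + ((-1 - 7)*(-8))*(-13)) = 1/(-2444 - 8*(-8)*(-13)) = 1/(-2444 + 64*(-13)) = 1/(-2444 - 832) = 1/(-3276) = -1/3276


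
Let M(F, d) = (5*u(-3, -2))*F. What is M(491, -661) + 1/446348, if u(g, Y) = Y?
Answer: -2191568679/446348 ≈ -4910.0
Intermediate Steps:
M(F, d) = -10*F (M(F, d) = (5*(-2))*F = -10*F)
M(491, -661) + 1/446348 = -10*491 + 1/446348 = -4910 + 1/446348 = -2191568679/446348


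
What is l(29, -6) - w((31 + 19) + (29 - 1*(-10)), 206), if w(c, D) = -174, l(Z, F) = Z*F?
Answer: 0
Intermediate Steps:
l(Z, F) = F*Z
l(29, -6) - w((31 + 19) + (29 - 1*(-10)), 206) = -6*29 - 1*(-174) = -174 + 174 = 0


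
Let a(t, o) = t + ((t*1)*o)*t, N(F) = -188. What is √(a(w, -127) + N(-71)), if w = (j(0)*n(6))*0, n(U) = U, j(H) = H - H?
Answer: 2*I*√47 ≈ 13.711*I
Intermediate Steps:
j(H) = 0
w = 0 (w = (0*6)*0 = 0*0 = 0)
a(t, o) = t + o*t² (a(t, o) = t + (t*o)*t = t + (o*t)*t = t + o*t²)
√(a(w, -127) + N(-71)) = √(0*(1 - 127*0) - 188) = √(0*(1 + 0) - 188) = √(0*1 - 188) = √(0 - 188) = √(-188) = 2*I*√47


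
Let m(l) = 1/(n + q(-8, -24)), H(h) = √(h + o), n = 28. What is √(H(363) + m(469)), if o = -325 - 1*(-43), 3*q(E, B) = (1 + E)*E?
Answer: √44205/70 ≈ 3.0036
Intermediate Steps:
q(E, B) = E*(1 + E)/3 (q(E, B) = ((1 + E)*E)/3 = (E*(1 + E))/3 = E*(1 + E)/3)
o = -282 (o = -325 + 43 = -282)
H(h) = √(-282 + h) (H(h) = √(h - 282) = √(-282 + h))
m(l) = 3/140 (m(l) = 1/(28 + (⅓)*(-8)*(1 - 8)) = 1/(28 + (⅓)*(-8)*(-7)) = 1/(28 + 56/3) = 1/(140/3) = 3/140)
√(H(363) + m(469)) = √(√(-282 + 363) + 3/140) = √(√81 + 3/140) = √(9 + 3/140) = √(1263/140) = √44205/70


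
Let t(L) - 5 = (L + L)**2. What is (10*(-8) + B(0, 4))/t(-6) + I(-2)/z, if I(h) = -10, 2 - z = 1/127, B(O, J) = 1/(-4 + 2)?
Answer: -419193/75394 ≈ -5.5600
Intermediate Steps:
B(O, J) = -1/2 (B(O, J) = 1/(-2) = -1/2)
z = 253/127 (z = 2 - 1/127 = 253/127 ≈ 1.9921)
t(L) = 5 + 4*L**2 (t(L) = 5 + (L + L)**2 = 5 + (2*L)**2 = 5 + 4*L**2)
(10*(-8) + B(0, 4))/t(-6) + I(-2)/z = (10*(-8) - 1/2)/(5 + 4*(-6)**2) - 10/253/127 = (-80 - 1/2)/(5 + 4*36) - 10*127/253 = -161/(2*(5 + 144)) - 1270/253 = -161/2/149 - 1270/253 = -161/2*1/149 - 1270/253 = -161/298 - 1270/253 = -419193/75394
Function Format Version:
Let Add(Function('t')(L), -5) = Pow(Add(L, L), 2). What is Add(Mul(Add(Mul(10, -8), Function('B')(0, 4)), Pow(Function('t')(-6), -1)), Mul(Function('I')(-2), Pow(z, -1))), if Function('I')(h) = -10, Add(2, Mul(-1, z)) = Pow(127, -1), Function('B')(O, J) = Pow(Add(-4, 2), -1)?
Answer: Rational(-419193, 75394) ≈ -5.5600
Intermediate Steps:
Function('B')(O, J) = Rational(-1, 2) (Function('B')(O, J) = Pow(-2, -1) = Rational(-1, 2))
z = Rational(253, 127) (z = Add(2, Mul(-1, Pow(127, -1))) = Add(2, Mul(-1, Rational(1, 127))) = Add(2, Rational(-1, 127)) = Rational(253, 127) ≈ 1.9921)
Function('t')(L) = Add(5, Mul(4, Pow(L, 2))) (Function('t')(L) = Add(5, Pow(Add(L, L), 2)) = Add(5, Pow(Mul(2, L), 2)) = Add(5, Mul(4, Pow(L, 2))))
Add(Mul(Add(Mul(10, -8), Function('B')(0, 4)), Pow(Function('t')(-6), -1)), Mul(Function('I')(-2), Pow(z, -1))) = Add(Mul(Add(Mul(10, -8), Rational(-1, 2)), Pow(Add(5, Mul(4, Pow(-6, 2))), -1)), Mul(-10, Pow(Rational(253, 127), -1))) = Add(Mul(Add(-80, Rational(-1, 2)), Pow(Add(5, Mul(4, 36)), -1)), Mul(-10, Rational(127, 253))) = Add(Mul(Rational(-161, 2), Pow(Add(5, 144), -1)), Rational(-1270, 253)) = Add(Mul(Rational(-161, 2), Pow(149, -1)), Rational(-1270, 253)) = Add(Mul(Rational(-161, 2), Rational(1, 149)), Rational(-1270, 253)) = Add(Rational(-161, 298), Rational(-1270, 253)) = Rational(-419193, 75394)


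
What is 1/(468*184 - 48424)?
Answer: 1/37688 ≈ 2.6534e-5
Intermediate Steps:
1/(468*184 - 48424) = 1/(86112 - 48424) = 1/37688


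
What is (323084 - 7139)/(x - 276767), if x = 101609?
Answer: -35105/19462 ≈ -1.8038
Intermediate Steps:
(323084 - 7139)/(x - 276767) = (323084 - 7139)/(101609 - 276767) = 315945/(-175158) = 315945*(-1/175158) = -35105/19462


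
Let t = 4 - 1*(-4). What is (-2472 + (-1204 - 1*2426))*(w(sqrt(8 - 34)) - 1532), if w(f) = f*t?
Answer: 9348264 - 48816*I*sqrt(26) ≈ 9.3483e+6 - 2.4891e+5*I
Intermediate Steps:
t = 8 (t = 4 + 4 = 8)
w(f) = 8*f (w(f) = f*8 = 8*f)
(-2472 + (-1204 - 1*2426))*(w(sqrt(8 - 34)) - 1532) = (-2472 + (-1204 - 1*2426))*(8*sqrt(8 - 34) - 1532) = (-2472 + (-1204 - 2426))*(8*sqrt(-26) - 1532) = (-2472 - 3630)*(8*(I*sqrt(26)) - 1532) = -6102*(8*I*sqrt(26) - 1532) = -6102*(-1532 + 8*I*sqrt(26)) = 9348264 - 48816*I*sqrt(26)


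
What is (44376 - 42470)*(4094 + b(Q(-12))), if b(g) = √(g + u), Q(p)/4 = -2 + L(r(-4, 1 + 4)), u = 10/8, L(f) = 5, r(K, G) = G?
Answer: 7803164 + 953*√53 ≈ 7.8101e+6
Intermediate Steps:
u = 5/4 (u = 10*(⅛) = 5/4 ≈ 1.2500)
Q(p) = 12 (Q(p) = 4*(-2 + 5) = 4*3 = 12)
b(g) = √(5/4 + g) (b(g) = √(g + 5/4) = √(5/4 + g))
(44376 - 42470)*(4094 + b(Q(-12))) = (44376 - 42470)*(4094 + √(5 + 4*12)/2) = 1906*(4094 + √(5 + 48)/2) = 1906*(4094 + √53/2) = 7803164 + 953*√53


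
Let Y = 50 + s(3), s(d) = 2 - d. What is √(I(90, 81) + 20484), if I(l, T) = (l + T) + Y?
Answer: 4*√1294 ≈ 143.89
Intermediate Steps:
Y = 49 (Y = 50 + (2 - 1*3) = 50 + (2 - 3) = 50 - 1 = 49)
I(l, T) = 49 + T + l (I(l, T) = (l + T) + 49 = (T + l) + 49 = 49 + T + l)
√(I(90, 81) + 20484) = √((49 + 81 + 90) + 20484) = √(220 + 20484) = √20704 = 4*√1294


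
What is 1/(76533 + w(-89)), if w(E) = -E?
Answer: 1/76622 ≈ 1.3051e-5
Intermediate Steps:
1/(76533 + w(-89)) = 1/(76533 - 1*(-89)) = 1/(76533 + 89) = 1/76622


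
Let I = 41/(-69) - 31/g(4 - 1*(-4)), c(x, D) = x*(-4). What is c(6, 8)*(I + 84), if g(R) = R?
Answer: -43901/23 ≈ -1908.7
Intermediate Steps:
c(x, D) = -4*x
I = -2467/552 (I = 41/(-69) - 31/(4 - 1*(-4)) = 41*(-1/69) - 31/(4 + 4) = -41/69 - 31/8 = -2467/552 ≈ -4.4692)
c(6, 8)*(I + 84) = (-4*6)*(-2467/552 + 84) = -24*43901/552 = -43901/23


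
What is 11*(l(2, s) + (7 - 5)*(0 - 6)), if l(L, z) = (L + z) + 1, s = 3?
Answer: -66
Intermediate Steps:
l(L, z) = 1 + L + z
11*(l(2, s) + (7 - 5)*(0 - 6)) = 11*((1 + 2 + 3) + (7 - 5)*(0 - 6)) = 11*(6 + 2*(-6)) = 11*(6 - 12) = 11*(-6) = -66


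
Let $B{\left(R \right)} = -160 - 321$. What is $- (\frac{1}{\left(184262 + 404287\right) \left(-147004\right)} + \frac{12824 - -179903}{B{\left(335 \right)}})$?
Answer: $\frac{1282658333554921}{3201205116252} \approx 400.68$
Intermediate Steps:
$B{\left(R \right)} = -481$ ($B{\left(R \right)} = -160 - 321 = -481$)
$- (\frac{1}{\left(184262 + 404287\right) \left(-147004\right)} + \frac{12824 - -179903}{B{\left(335 \right)}}) = - (\frac{1}{\left(184262 + 404287\right) \left(-147004\right)} + \frac{12824 - -179903}{-481}) = - (\frac{1}{588549} \left(- \frac{1}{147004}\right) + \left(12824 + 179903\right) \left(- \frac{1}{481}\right)) = - (\frac{1}{588549} \left(- \frac{1}{147004}\right) + 192727 \left(- \frac{1}{481}\right)) = - (- \frac{1}{86519057196} - \frac{192727}{481}) = \left(-1\right) \left(- \frac{1282658333554921}{3201205116252}\right) = \frac{1282658333554921}{3201205116252}$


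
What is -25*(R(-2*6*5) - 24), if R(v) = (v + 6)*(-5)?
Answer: -6150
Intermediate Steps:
R(v) = -30 - 5*v (R(v) = (6 + v)*(-5) = -30 - 5*v)
-25*(R(-2*6*5) - 24) = -25*((-30 - 5*(-2*6)*5) - 24) = -25*((-30 - (-60)*5) - 24) = -25*((-30 - 5*(-60)) - 24) = -25*((-30 + 300) - 24) = -25*(270 - 24) = -25*246 = -6150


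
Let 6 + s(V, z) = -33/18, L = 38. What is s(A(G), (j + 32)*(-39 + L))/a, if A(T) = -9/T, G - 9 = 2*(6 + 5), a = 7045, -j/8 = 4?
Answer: -47/42270 ≈ -0.0011119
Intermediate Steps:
j = -32 (j = -8*4 = -32)
G = 31 (G = 9 + 2*(6 + 5) = 9 + 2*11 = 9 + 22 = 31)
s(V, z) = -47/6 (s(V, z) = -6 - 33/18 = -6 - 33*1/18 = -6 - 11/6 = -47/6)
s(A(G), (j + 32)*(-39 + L))/a = -47/6/7045 = -47/6*1/7045 = -47/42270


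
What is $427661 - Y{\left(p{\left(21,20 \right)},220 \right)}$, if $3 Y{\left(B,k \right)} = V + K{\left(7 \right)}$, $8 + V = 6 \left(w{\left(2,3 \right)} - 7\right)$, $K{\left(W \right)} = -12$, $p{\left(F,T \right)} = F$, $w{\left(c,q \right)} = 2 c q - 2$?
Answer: $\frac{1282985}{3} \approx 4.2766 \cdot 10^{5}$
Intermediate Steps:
$w{\left(c,q \right)} = -2 + 2 c q$ ($w{\left(c,q \right)} = 2 c q - 2 = -2 + 2 c q$)
$V = 10$ ($V = -8 + 6 \left(\left(-2 + 2 \cdot 2 \cdot 3\right) - 7\right) = -8 + 6 \left(\left(-2 + 12\right) - 7\right) = -8 + 6 \left(10 - 7\right) = -8 + 6 \cdot 3 = -8 + 18 = 10$)
$Y{\left(B,k \right)} = - \frac{2}{3}$ ($Y{\left(B,k \right)} = \frac{10 - 12}{3} = \frac{1}{3} \left(-2\right) = - \frac{2}{3}$)
$427661 - Y{\left(p{\left(21,20 \right)},220 \right)} = 427661 - - \frac{2}{3} = 427661 + \frac{2}{3} = \frac{1282985}{3}$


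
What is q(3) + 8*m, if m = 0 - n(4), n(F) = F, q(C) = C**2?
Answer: -23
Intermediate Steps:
m = -4 (m = 0 - 1*4 = 0 - 4 = -4)
q(3) + 8*m = 3**2 + 8*(-4) = 9 - 32 = -23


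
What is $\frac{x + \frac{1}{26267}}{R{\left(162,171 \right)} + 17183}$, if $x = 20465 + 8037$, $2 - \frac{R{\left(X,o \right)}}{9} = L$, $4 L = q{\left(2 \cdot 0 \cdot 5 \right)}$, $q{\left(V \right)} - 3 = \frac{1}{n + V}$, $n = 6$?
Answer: $\frac{5989296280}{3613052117} \approx 1.6577$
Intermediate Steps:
$q{\left(V \right)} = 3 + \frac{1}{6 + V}$
$L = \frac{19}{24}$ ($L = \frac{\frac{1}{6 + 2 \cdot 0 \cdot 5} \left(19 + 3 \cdot 2 \cdot 0 \cdot 5\right)}{4} = \frac{\frac{1}{6 + 0 \cdot 5} \left(19 + 3 \cdot 0 \cdot 5\right)}{4} = \frac{\frac{1}{6 + 0} \left(19 + 3 \cdot 0\right)}{4} = \frac{\frac{1}{6} \left(19 + 0\right)}{4} = \frac{\frac{1}{6} \cdot 19}{4} = \frac{1}{4} \cdot \frac{19}{6} = \frac{19}{24} \approx 0.79167$)
$R{\left(X,o \right)} = \frac{87}{8}$ ($R{\left(X,o \right)} = 18 - \frac{57}{8} = \frac{87}{8}$)
$x = 28502$
$\frac{x + \frac{1}{26267}}{R{\left(162,171 \right)} + 17183} = \frac{28502 + \frac{1}{26267}}{\frac{87}{8} + 17183} = \frac{28502 + \frac{1}{26267}}{\frac{137551}{8}} = \frac{748662035}{26267} \cdot \frac{8}{137551} = \frac{5989296280}{3613052117}$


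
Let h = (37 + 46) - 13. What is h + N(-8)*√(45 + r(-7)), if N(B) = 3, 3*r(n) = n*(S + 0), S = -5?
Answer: 70 + √510 ≈ 92.583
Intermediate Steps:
r(n) = -5*n/3 (r(n) = (n*(-5 + 0))/3 = (n*(-5))/3 = (-5*n)/3 = -5*n/3)
h = 70 (h = 83 - 13 = 70)
h + N(-8)*√(45 + r(-7)) = 70 + 3*√(45 - 5/3*(-7)) = 70 + 3*√(45 + 35/3) = 70 + 3*√(170/3) = 70 + 3*(√510/3) = 70 + √510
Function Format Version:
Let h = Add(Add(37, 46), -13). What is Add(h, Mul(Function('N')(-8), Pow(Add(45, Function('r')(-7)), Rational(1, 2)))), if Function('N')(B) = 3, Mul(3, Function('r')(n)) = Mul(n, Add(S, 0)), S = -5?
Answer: Add(70, Pow(510, Rational(1, 2))) ≈ 92.583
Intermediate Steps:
Function('r')(n) = Mul(Rational(-5, 3), n) (Function('r')(n) = Mul(Rational(1, 3), Mul(n, Add(-5, 0))) = Mul(Rational(1, 3), Mul(n, -5)) = Mul(Rational(1, 3), Mul(-5, n)) = Mul(Rational(-5, 3), n))
h = 70 (h = Add(83, -13) = 70)
Add(h, Mul(Function('N')(-8), Pow(Add(45, Function('r')(-7)), Rational(1, 2)))) = Add(70, Mul(3, Pow(Add(45, Mul(Rational(-5, 3), -7)), Rational(1, 2)))) = Add(70, Mul(3, Pow(Add(45, Rational(35, 3)), Rational(1, 2)))) = Add(70, Mul(3, Pow(Rational(170, 3), Rational(1, 2)))) = Add(70, Mul(3, Mul(Rational(1, 3), Pow(510, Rational(1, 2))))) = Add(70, Pow(510, Rational(1, 2)))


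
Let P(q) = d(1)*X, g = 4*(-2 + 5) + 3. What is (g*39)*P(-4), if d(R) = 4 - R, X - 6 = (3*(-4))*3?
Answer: -52650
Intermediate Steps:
X = -30 (X = 6 + (3*(-4))*3 = 6 - 12*3 = 6 - 36 = -30)
g = 15 (g = 4*3 + 3 = 12 + 3 = 15)
P(q) = -90 (P(q) = (4 - 1*1)*(-30) = (4 - 1)*(-30) = 3*(-30) = -90)
(g*39)*P(-4) = (15*39)*(-90) = 585*(-90) = -52650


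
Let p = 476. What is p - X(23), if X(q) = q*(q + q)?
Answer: -582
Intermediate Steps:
X(q) = 2*q² (X(q) = q*(2*q) = 2*q²)
p - X(23) = 476 - 2*23² = 476 - 2*529 = 476 - 1*1058 = 476 - 1058 = -582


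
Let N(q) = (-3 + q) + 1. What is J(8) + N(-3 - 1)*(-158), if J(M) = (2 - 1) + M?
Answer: 957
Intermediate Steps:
N(q) = -2 + q
J(M) = 1 + M
J(8) + N(-3 - 1)*(-158) = (1 + 8) + (-2 + (-3 - 1))*(-158) = 9 + (-2 - 4)*(-158) = 9 - 6*(-158) = 9 + 948 = 957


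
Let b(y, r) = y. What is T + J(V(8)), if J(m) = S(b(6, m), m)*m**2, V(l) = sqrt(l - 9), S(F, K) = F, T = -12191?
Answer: -12197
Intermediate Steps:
V(l) = sqrt(-9 + l)
J(m) = 6*m**2
T + J(V(8)) = -12191 + 6*(sqrt(-9 + 8))**2 = -12191 + 6*(sqrt(-1))**2 = -12191 + 6*I**2 = -12191 + 6*(-1) = -12191 - 6 = -12197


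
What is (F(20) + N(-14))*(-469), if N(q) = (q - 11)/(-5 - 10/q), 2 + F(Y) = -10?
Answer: 17353/6 ≈ 2892.2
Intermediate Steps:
F(Y) = -12 (F(Y) = -2 - 10 = -12)
N(q) = (-11 + q)/(-5 - 10/q)
(F(20) + N(-14))*(-469) = (-12 + (⅕)*(-14)*(11 - 1*(-14))/(2 - 14))*(-469) = (-12 + (⅕)*(-14)*(11 + 14)/(-12))*(-469) = (-12 + (⅕)*(-14)*(-1/12)*25)*(-469) = (-12 + 35/6)*(-469) = -37/6*(-469) = 17353/6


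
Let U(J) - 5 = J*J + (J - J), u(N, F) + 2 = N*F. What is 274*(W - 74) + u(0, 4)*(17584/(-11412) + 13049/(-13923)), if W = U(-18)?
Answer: 102799825820/1471197 ≈ 69875.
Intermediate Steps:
u(N, F) = -2 + F*N (u(N, F) = -2 + N*F = -2 + F*N)
U(J) = 5 + J**2 (U(J) = 5 + (J*J + (J - J)) = 5 + (J**2 + 0) = 5 + J**2)
W = 329 (W = 5 + (-18)**2 = 5 + 324 = 329)
274*(W - 74) + u(0, 4)*(17584/(-11412) + 13049/(-13923)) = 274*(329 - 74) + (-2 + 4*0)*(17584/(-11412) + 13049/(-13923)) = 274*255 + (-2 + 0)*(17584*(-1/11412) + 13049*(-1/13923)) = 69870 - 2*(-4396/2853 - 13049/13923) = 69870 - 2*(-3645715/1471197) = 69870 + 7291430/1471197 = 102799825820/1471197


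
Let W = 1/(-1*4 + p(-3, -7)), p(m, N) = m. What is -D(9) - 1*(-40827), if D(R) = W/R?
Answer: 2572102/63 ≈ 40827.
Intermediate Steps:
W = -1/7 (W = 1/(-1*4 - 3) = 1/(-4 - 3) = 1/(-7) = -1/7 ≈ -0.14286)
D(R) = -1/(7*R)
-D(9) - 1*(-40827) = -(-1)/(7*9) - 1*(-40827) = -(-1)/(7*9) + 40827 = -1*(-1/63) + 40827 = 1/63 + 40827 = 2572102/63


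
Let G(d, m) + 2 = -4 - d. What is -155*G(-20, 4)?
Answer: -2170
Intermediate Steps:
G(d, m) = -6 - d (G(d, m) = -2 + (-4 - d) = -6 - d)
-155*G(-20, 4) = -155*(-6 - 1*(-20)) = -155*(-6 + 20) = -155*14 = -2170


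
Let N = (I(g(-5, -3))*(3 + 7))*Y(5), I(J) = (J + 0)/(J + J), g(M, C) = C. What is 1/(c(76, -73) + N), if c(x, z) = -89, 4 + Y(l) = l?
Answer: -1/84 ≈ -0.011905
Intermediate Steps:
I(J) = 1/2 (I(J) = J/((2*J)) = J*(1/(2*J)) = 1/2)
Y(l) = -4 + l
N = 5 (N = ((3 + 7)/2)*(-4 + 5) = ((1/2)*10)*1 = 5*1 = 5)
1/(c(76, -73) + N) = 1/(-89 + 5) = 1/(-84) = -1/84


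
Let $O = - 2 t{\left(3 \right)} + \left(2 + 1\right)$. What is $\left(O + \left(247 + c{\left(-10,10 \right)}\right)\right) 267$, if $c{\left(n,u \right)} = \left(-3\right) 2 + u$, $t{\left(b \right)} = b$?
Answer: $66216$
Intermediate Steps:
$c{\left(n,u \right)} = -6 + u$
$O = -3$ ($O = \left(-2\right) 3 + \left(2 + 1\right) = -6 + 3 = -3$)
$\left(O + \left(247 + c{\left(-10,10 \right)}\right)\right) 267 = \left(-3 + \left(247 + \left(-6 + 10\right)\right)\right) 267 = \left(-3 + \left(247 + 4\right)\right) 267 = \left(-3 + 251\right) 267 = 248 \cdot 267 = 66216$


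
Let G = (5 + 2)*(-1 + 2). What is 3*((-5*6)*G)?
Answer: -630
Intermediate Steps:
G = 7 (G = 7*1 = 7)
3*((-5*6)*G) = 3*(-5*6*7) = 3*(-30*7) = 3*(-210) = -630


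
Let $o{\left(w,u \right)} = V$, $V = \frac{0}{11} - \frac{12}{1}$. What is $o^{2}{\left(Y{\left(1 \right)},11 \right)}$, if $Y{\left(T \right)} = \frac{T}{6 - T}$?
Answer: $144$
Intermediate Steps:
$V = -12$ ($V = 0 \cdot \frac{1}{11} - 12 = 0 - 12 = -12$)
$o{\left(w,u \right)} = -12$
$o^{2}{\left(Y{\left(1 \right)},11 \right)} = \left(-12\right)^{2} = 144$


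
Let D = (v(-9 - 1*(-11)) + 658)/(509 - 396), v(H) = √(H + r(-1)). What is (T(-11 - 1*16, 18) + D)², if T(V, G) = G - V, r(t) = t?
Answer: 32993536/12769 ≈ 2583.9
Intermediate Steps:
v(H) = √(-1 + H) (v(H) = √(H - 1) = √(-1 + H))
D = 659/113 (D = (√(-1 + (-9 - 1*(-11))) + 658)/(509 - 396) = (√(-1 + (-9 + 11)) + 658)/113 = (√(-1 + 2) + 658)*(1/113) = (√1 + 658)*(1/113) = (1 + 658)*(1/113) = 659*(1/113) = 659/113 ≈ 5.8319)
(T(-11 - 1*16, 18) + D)² = ((18 - (-11 - 1*16)) + 659/113)² = ((18 - (-11 - 16)) + 659/113)² = ((18 - 1*(-27)) + 659/113)² = ((18 + 27) + 659/113)² = (45 + 659/113)² = (5744/113)² = 32993536/12769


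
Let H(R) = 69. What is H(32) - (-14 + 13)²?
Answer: 68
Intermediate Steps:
H(32) - (-14 + 13)² = 69 - (-14 + 13)² = 69 - 1*(-1)² = 69 - 1*1 = 69 - 1 = 68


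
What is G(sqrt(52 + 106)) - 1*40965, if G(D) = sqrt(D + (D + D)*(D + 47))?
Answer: -40965 + 158**(1/4)*sqrt(95 + 2*sqrt(158)) ≈ -40926.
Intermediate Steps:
G(D) = sqrt(D + 2*D*(47 + D)) (G(D) = sqrt(D + (2*D)*(47 + D)) = sqrt(D + 2*D*(47 + D)))
G(sqrt(52 + 106)) - 1*40965 = sqrt(sqrt(52 + 106)*(95 + 2*sqrt(52 + 106))) - 1*40965 = sqrt(sqrt(158)*(95 + 2*sqrt(158))) - 40965 = 158**(1/4)*sqrt(95 + 2*sqrt(158)) - 40965 = -40965 + 158**(1/4)*sqrt(95 + 2*sqrt(158))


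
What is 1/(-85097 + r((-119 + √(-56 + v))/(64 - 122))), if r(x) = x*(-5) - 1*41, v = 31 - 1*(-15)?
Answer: -286438742/24389760083051 - 290*I*√10/24389760083051 ≈ -1.1744e-5 - 3.76e-11*I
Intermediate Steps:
v = 46 (v = 31 + 15 = 46)
r(x) = -41 - 5*x (r(x) = -5*x - 41 = -41 - 5*x)
1/(-85097 + r((-119 + √(-56 + v))/(64 - 122))) = 1/(-85097 + (-41 - 5*(-119 + √(-56 + 46))/(64 - 122))) = 1/(-85097 + (-41 - 5*(-119 + √(-10))/(-58))) = 1/(-85097 + (-41 - 5*(-119 + I*√10)*(-1)/58)) = 1/(-85097 + (-41 - 5*(119/58 - I*√10/58))) = 1/(-85097 + (-41 + (-595/58 + 5*I*√10/58))) = 1/(-85097 + (-2973/58 + 5*I*√10/58)) = 1/(-4938599/58 + 5*I*√10/58)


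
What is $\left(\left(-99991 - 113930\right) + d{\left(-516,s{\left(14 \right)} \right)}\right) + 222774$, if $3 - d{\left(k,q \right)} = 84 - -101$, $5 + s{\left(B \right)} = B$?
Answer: $8671$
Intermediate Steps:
$s{\left(B \right)} = -5 + B$
$d{\left(k,q \right)} = -182$ ($d{\left(k,q \right)} = 3 - \left(84 - -101\right) = 3 - \left(84 + 101\right) = 3 - 185 = -182$)
$\left(\left(-99991 - 113930\right) + d{\left(-516,s{\left(14 \right)} \right)}\right) + 222774 = \left(\left(-99991 - 113930\right) - 182\right) + 222774 = \left(-213921 - 182\right) + 222774 = -214103 + 222774 = 8671$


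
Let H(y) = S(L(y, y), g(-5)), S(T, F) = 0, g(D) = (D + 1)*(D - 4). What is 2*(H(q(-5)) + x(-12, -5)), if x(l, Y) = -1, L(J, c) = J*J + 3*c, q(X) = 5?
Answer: -2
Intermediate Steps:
L(J, c) = J² + 3*c
g(D) = (1 + D)*(-4 + D)
H(y) = 0
2*(H(q(-5)) + x(-12, -5)) = 2*(0 - 1) = 2*(-1) = -2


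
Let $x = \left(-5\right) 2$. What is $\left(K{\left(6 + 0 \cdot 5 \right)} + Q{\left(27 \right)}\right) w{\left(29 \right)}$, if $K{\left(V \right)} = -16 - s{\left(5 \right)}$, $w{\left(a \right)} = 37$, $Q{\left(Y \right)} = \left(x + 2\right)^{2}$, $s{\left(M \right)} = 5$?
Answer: $1591$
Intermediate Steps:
$x = -10$
$Q{\left(Y \right)} = 64$ ($Q{\left(Y \right)} = \left(-10 + 2\right)^{2} = \left(-8\right)^{2} = 64$)
$K{\left(V \right)} = -21$ ($K{\left(V \right)} = -16 - 5 = -21$)
$\left(K{\left(6 + 0 \cdot 5 \right)} + Q{\left(27 \right)}\right) w{\left(29 \right)} = \left(-21 + 64\right) 37 = 43 \cdot 37 = 1591$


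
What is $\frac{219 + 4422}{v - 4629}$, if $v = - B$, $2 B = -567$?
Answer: $- \frac{3094}{2897} \approx -1.068$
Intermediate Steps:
$B = - \frac{567}{2}$ ($B = \frac{1}{2} \left(-567\right) = - \frac{567}{2} \approx -283.5$)
$v = \frac{567}{2}$ ($v = \left(-1\right) \left(- \frac{567}{2}\right) = \frac{567}{2} \approx 283.5$)
$\frac{219 + 4422}{v - 4629} = \frac{219 + 4422}{\frac{567}{2} - 4629} = \frac{4641}{- \frac{8691}{2}} = 4641 \left(- \frac{2}{8691}\right) = - \frac{3094}{2897}$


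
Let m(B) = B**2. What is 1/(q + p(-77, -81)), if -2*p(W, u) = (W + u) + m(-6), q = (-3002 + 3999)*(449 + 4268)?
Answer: 1/4702910 ≈ 2.1263e-7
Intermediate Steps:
q = 4702849 (q = 997*4717 = 4702849)
p(W, u) = -18 - W/2 - u/2 (p(W, u) = -((W + u) + (-6)**2)/2 = -((W + u) + 36)/2 = -(36 + W + u)/2 = -18 - W/2 - u/2)
1/(q + p(-77, -81)) = 1/(4702849 + (-18 - 1/2*(-77) - 1/2*(-81))) = 1/(4702849 + (-18 + 77/2 + 81/2)) = 1/(4702849 + 61) = 1/4702910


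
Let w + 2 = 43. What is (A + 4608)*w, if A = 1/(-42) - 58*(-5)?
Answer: 8434315/42 ≈ 2.0082e+5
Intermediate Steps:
w = 41 (w = -2 + 43 = 41)
A = 12179/42 (A = -1/42 + 290 = 12179/42 ≈ 289.98)
(A + 4608)*w = (12179/42 + 4608)*41 = (205715/42)*41 = 8434315/42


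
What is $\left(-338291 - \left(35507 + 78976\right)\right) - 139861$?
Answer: $-592635$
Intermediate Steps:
$\left(-338291 - \left(35507 + 78976\right)\right) - 139861 = \left(-338291 - 114483\right) - 139861 = -452774 - 139861 = -592635$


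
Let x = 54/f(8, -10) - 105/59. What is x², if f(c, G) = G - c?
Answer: 79524/3481 ≈ 22.845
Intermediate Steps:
x = -282/59 (x = 54/(-10 - 1*8) - 105/59 = 54/(-10 - 8) - 105*1/59 = 54/(-18) - 105/59 = 54*(-1/18) - 105/59 = -3 - 105/59 = -282/59 ≈ -4.7797)
x² = (-282/59)² = 79524/3481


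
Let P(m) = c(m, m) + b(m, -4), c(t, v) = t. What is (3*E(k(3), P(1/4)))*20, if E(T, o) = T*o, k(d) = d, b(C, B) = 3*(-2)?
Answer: -1035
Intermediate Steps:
b(C, B) = -6
P(m) = -6 + m (P(m) = m - 6 = -6 + m)
(3*E(k(3), P(1/4)))*20 = (3*(3*(-6 + 1/4)))*20 = (3*(3*(-6 + ¼)))*20 = (3*(3*(-23/4)))*20 = (3*(-69/4))*20 = -207/4*20 = -1035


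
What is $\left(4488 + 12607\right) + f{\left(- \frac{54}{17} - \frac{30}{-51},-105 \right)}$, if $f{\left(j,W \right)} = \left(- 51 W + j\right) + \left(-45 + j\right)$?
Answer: $\frac{380797}{17} \approx 22400.0$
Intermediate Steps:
$f{\left(j,W \right)} = -45 - 51 W + 2 j$ ($f{\left(j,W \right)} = \left(j - 51 W\right) + \left(-45 + j\right) = -45 - 51 W + 2 j$)
$\left(4488 + 12607\right) + f{\left(- \frac{54}{17} - \frac{30}{-51},-105 \right)} = \left(4488 + 12607\right) - \left(-5310 - 2 \left(- \frac{54}{17} - \frac{30}{-51}\right)\right) = 17095 + \left(-45 + 5355 + 2 \left(\left(-54\right) \frac{1}{17} - - \frac{10}{17}\right)\right) = 17095 + \left(-45 + 5355 + 2 \left(- \frac{54}{17} + \frac{10}{17}\right)\right) = 17095 + \left(-45 + 5355 + 2 \left(- \frac{44}{17}\right)\right) = 17095 - - \frac{90182}{17} = 17095 + \frac{90182}{17} = \frac{380797}{17}$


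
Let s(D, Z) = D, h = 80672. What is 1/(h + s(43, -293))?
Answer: 1/80715 ≈ 1.2389e-5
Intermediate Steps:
1/(h + s(43, -293)) = 1/(80672 + 43) = 1/80715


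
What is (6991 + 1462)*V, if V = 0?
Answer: 0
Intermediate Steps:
(6991 + 1462)*V = (6991 + 1462)*0 = 8453*0 = 0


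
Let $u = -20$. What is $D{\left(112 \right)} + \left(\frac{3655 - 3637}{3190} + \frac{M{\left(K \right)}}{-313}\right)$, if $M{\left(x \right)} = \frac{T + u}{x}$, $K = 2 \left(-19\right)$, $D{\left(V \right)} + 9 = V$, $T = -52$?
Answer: $\frac{976998998}{9485465} \approx 103.0$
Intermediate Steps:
$D{\left(V \right)} = -9 + V$
$K = -38$
$M{\left(x \right)} = - \frac{72}{x}$ ($M{\left(x \right)} = \frac{-52 - 20}{x} = - \frac{72}{x}$)
$D{\left(112 \right)} + \left(\frac{3655 - 3637}{3190} + \frac{M{\left(K \right)}}{-313}\right) = \left(-9 + 112\right) + \left(\frac{3655 - 3637}{3190} + \frac{\left(-72\right) \frac{1}{-38}}{-313}\right) = 103 + \left(\left(3655 - 3637\right) \frac{1}{3190} + \left(-72\right) \left(- \frac{1}{38}\right) \left(- \frac{1}{313}\right)\right) = 103 + \left(18 \cdot \frac{1}{3190} + \frac{36}{19} \left(- \frac{1}{313}\right)\right) = 103 + \left(\frac{9}{1595} - \frac{36}{5947}\right) = 103 - \frac{3897}{9485465} = \frac{976998998}{9485465}$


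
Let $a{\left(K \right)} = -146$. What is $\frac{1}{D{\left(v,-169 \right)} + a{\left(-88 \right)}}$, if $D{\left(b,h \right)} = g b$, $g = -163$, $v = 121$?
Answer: $- \frac{1}{19869} \approx -5.033 \cdot 10^{-5}$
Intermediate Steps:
$D{\left(b,h \right)} = - 163 b$
$\frac{1}{D{\left(v,-169 \right)} + a{\left(-88 \right)}} = \frac{1}{\left(-163\right) 121 - 146} = \frac{1}{-19723 - 146} = \frac{1}{-19869} = - \frac{1}{19869}$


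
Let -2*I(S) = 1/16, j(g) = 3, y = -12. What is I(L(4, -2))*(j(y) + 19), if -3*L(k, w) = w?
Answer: -11/16 ≈ -0.68750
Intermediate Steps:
L(k, w) = -w/3
I(S) = -1/32 (I(S) = -½/16 = -½*1/16 = -1/32)
I(L(4, -2))*(j(y) + 19) = -(3 + 19)/32 = -1/32*22 = -11/16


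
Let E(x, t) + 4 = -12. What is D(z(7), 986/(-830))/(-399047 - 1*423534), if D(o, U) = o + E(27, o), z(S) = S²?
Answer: -33/822581 ≈ -4.0118e-5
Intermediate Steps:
E(x, t) = -16 (E(x, t) = -4 - 12 = -16)
D(o, U) = -16 + o (D(o, U) = o - 16 = -16 + o)
D(z(7), 986/(-830))/(-399047 - 1*423534) = (-16 + 7²)/(-399047 - 1*423534) = (-16 + 49)/(-399047 - 423534) = 33/(-822581) = 33*(-1/822581) = -33/822581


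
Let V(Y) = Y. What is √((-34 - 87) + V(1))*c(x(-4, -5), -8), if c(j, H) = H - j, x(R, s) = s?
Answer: -6*I*√30 ≈ -32.863*I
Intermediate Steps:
√((-34 - 87) + V(1))*c(x(-4, -5), -8) = √((-34 - 87) + 1)*(-8 - 1*(-5)) = √(-121 + 1)*(-8 + 5) = √(-120)*(-3) = (2*I*√30)*(-3) = -6*I*√30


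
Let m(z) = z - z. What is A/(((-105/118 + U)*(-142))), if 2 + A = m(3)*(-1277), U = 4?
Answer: 118/26057 ≈ 0.0045285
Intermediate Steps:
m(z) = 0
A = -2 (A = -2 + 0*(-1277) = -2 + 0 = -2)
A/(((-105/118 + U)*(-142))) = -2*(-1/(142*(-105/118 + 4))) = -2/((367/118)*(-142)) = -2/(-26057/59) = -2*(-59/26057) = 118/26057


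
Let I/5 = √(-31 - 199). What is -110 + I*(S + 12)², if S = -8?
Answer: -110 + 80*I*√230 ≈ -110.0 + 1213.3*I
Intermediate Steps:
I = 5*I*√230 (I = 5*√(-31 - 199) = 5*√(-230) = 5*(I*√230) = 5*I*√230 ≈ 75.829*I)
-110 + I*(S + 12)² = -110 + (5*I*√230)*(-8 + 12)² = -110 + (5*I*√230)*4² = -110 + (5*I*√230)*16 = -110 + 80*I*√230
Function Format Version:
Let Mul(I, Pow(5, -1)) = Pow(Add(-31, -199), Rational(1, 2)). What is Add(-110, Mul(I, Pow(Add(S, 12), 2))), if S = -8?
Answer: Add(-110, Mul(80, I, Pow(230, Rational(1, 2)))) ≈ Add(-110.00, Mul(1213.3, I))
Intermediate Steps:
I = Mul(5, I, Pow(230, Rational(1, 2))) (I = Mul(5, Pow(Add(-31, -199), Rational(1, 2))) = Mul(5, Pow(-230, Rational(1, 2))) = Mul(5, Mul(I, Pow(230, Rational(1, 2)))) = Mul(5, I, Pow(230, Rational(1, 2))) ≈ Mul(75.829, I))
Add(-110, Mul(I, Pow(Add(S, 12), 2))) = Add(-110, Mul(Mul(5, I, Pow(230, Rational(1, 2))), Pow(Add(-8, 12), 2))) = Add(-110, Mul(Mul(5, I, Pow(230, Rational(1, 2))), Pow(4, 2))) = Add(-110, Mul(Mul(5, I, Pow(230, Rational(1, 2))), 16)) = Add(-110, Mul(80, I, Pow(230, Rational(1, 2))))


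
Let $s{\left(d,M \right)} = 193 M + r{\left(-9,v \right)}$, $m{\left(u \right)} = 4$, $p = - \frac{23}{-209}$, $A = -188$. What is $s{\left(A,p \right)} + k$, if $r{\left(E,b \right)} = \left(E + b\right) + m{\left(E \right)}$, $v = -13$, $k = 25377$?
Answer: $\frac{5304470}{209} \approx 25380.0$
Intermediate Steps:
$p = \frac{23}{209}$ ($p = \left(-23\right) \left(- \frac{1}{209}\right) = \frac{23}{209} \approx 0.11005$)
$r{\left(E,b \right)} = 4 + E + b$ ($r{\left(E,b \right)} = \left(E + b\right) + 4 = 4 + E + b$)
$s{\left(d,M \right)} = -18 + 193 M$ ($s{\left(d,M \right)} = 193 M - 18 = -18 + 193 M$)
$s{\left(A,p \right)} + k = \left(-18 + 193 \cdot \frac{23}{209}\right) + 25377 = \left(-18 + \frac{4439}{209}\right) + 25377 = \frac{677}{209} + 25377 = \frac{5304470}{209}$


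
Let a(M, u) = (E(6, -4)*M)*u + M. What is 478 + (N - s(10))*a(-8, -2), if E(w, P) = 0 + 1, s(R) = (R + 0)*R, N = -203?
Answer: -1946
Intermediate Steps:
s(R) = R**2 (s(R) = R*R = R**2)
E(w, P) = 1
a(M, u) = M + M*u (a(M, u) = (1*M)*u + M = M*u + M = M + M*u)
478 + (N - s(10))*a(-8, -2) = 478 + (-203 - 1*10**2)*(-8*(1 - 2)) = 478 + (-203 - 1*100)*(-8*(-1)) = 478 + (-203 - 100)*8 = 478 - 303*8 = 478 - 2424 = -1946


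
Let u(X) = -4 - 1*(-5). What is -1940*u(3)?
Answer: -1940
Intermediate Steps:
u(X) = 1 (u(X) = -4 + 5 = 1)
-1940*u(3) = -1940*1 = -1940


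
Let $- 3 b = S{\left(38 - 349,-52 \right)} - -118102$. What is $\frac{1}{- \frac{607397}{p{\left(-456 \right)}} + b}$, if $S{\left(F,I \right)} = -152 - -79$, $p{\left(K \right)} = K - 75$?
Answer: $- \frac{531}{20283736} \approx -2.6179 \cdot 10^{-5}$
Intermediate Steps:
$p{\left(K \right)} = -75 + K$
$S{\left(F,I \right)} = -73$ ($S{\left(F,I \right)} = -152 + 79 = -73$)
$b = -39343$ ($b = - \frac{-73 - -118102}{3} = - \frac{-73 + 118102}{3} = \left(- \frac{1}{3}\right) 118029 = -39343$)
$\frac{1}{- \frac{607397}{p{\left(-456 \right)}} + b} = \frac{1}{- \frac{607397}{-75 - 456} - 39343} = \frac{1}{- \frac{607397}{-531} - 39343} = \frac{1}{\left(-607397\right) \left(- \frac{1}{531}\right) - 39343} = \frac{1}{\frac{607397}{531} - 39343} = \frac{1}{- \frac{20283736}{531}} = - \frac{531}{20283736}$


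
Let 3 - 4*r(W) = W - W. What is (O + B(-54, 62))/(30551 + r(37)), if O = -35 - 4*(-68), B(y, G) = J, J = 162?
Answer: 1596/122207 ≈ 0.013060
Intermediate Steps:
B(y, G) = 162
O = 237 (O = -35 + 272 = 237)
r(W) = 3/4 (r(W) = 3/4 - (W - W)/4 = 3/4 - 1/4*0 = 3/4 + 0 = 3/4)
(O + B(-54, 62))/(30551 + r(37)) = (237 + 162)/(30551 + 3/4) = 399/(122207/4) = 399*(4/122207) = 1596/122207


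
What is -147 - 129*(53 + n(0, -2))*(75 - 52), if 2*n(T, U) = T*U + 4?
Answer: -163332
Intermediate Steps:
n(T, U) = 2 + T*U/2 (n(T, U) = (T*U + 4)/2 = (4 + T*U)/2 = 2 + T*U/2)
-147 - 129*(53 + n(0, -2))*(75 - 52) = -147 - 129*(53 + (2 + (½)*0*(-2)))*(75 - 52) = -147 - 129*(53 + (2 + 0))*23 = -147 - 129*(53 + 2)*23 = -147 - 7095*23 = -147 - 129*1265 = -147 - 163185 = -163332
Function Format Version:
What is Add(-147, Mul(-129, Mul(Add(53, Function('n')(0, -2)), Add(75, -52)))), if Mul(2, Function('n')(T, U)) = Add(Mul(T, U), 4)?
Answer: -163332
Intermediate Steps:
Function('n')(T, U) = Add(2, Mul(Rational(1, 2), T, U)) (Function('n')(T, U) = Mul(Rational(1, 2), Add(Mul(T, U), 4)) = Mul(Rational(1, 2), Add(4, Mul(T, U))) = Add(2, Mul(Rational(1, 2), T, U)))
Add(-147, Mul(-129, Mul(Add(53, Function('n')(0, -2)), Add(75, -52)))) = Add(-147, Mul(-129, Mul(Add(53, Add(2, Mul(Rational(1, 2), 0, -2))), Add(75, -52)))) = Add(-147, Mul(-129, Mul(Add(53, Add(2, 0)), 23))) = Add(-147, Mul(-129, Mul(Add(53, 2), 23))) = Add(-147, Mul(-129, Mul(55, 23))) = Add(-147, Mul(-129, 1265)) = Add(-147, -163185) = -163332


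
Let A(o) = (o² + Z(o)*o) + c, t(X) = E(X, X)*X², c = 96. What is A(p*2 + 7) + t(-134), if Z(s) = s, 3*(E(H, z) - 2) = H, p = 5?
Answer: -2296346/3 ≈ -7.6545e+5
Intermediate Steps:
E(H, z) = 2 + H/3
t(X) = X²*(2 + X/3) (t(X) = (2 + X/3)*X² = X²*(2 + X/3))
A(o) = 96 + 2*o² (A(o) = (o² + o*o) + 96 = (o² + o²) + 96 = 2*o² + 96 = 96 + 2*o²)
A(p*2 + 7) + t(-134) = (96 + 2*(5*2 + 7)²) + (⅓)*(-134)²*(6 - 134) = (96 + 2*(10 + 7)²) + (⅓)*17956*(-128) = (96 + 2*17²) - 2298368/3 = (96 + 2*289) - 2298368/3 = (96 + 578) - 2298368/3 = 674 - 2298368/3 = -2296346/3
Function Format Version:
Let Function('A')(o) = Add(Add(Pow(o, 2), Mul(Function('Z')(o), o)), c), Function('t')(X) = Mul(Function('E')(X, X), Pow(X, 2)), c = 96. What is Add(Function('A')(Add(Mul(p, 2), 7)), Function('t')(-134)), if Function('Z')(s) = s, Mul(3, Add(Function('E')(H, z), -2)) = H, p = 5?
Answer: Rational(-2296346, 3) ≈ -7.6545e+5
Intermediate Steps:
Function('E')(H, z) = Add(2, Mul(Rational(1, 3), H))
Function('t')(X) = Mul(Pow(X, 2), Add(2, Mul(Rational(1, 3), X))) (Function('t')(X) = Mul(Add(2, Mul(Rational(1, 3), X)), Pow(X, 2)) = Mul(Pow(X, 2), Add(2, Mul(Rational(1, 3), X))))
Function('A')(o) = Add(96, Mul(2, Pow(o, 2))) (Function('A')(o) = Add(Add(Pow(o, 2), Mul(o, o)), 96) = Add(Add(Pow(o, 2), Pow(o, 2)), 96) = Add(Mul(2, Pow(o, 2)), 96) = Add(96, Mul(2, Pow(o, 2))))
Add(Function('A')(Add(Mul(p, 2), 7)), Function('t')(-134)) = Add(Add(96, Mul(2, Pow(Add(Mul(5, 2), 7), 2))), Mul(Rational(1, 3), Pow(-134, 2), Add(6, -134))) = Add(Add(96, Mul(2, Pow(Add(10, 7), 2))), Mul(Rational(1, 3), 17956, -128)) = Add(Add(96, Mul(2, Pow(17, 2))), Rational(-2298368, 3)) = Add(Add(96, Mul(2, 289)), Rational(-2298368, 3)) = Add(Add(96, 578), Rational(-2298368, 3)) = Add(674, Rational(-2298368, 3)) = Rational(-2296346, 3)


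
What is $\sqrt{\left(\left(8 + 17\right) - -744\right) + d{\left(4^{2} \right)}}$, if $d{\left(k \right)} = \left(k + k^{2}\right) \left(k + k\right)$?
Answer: $\sqrt{9473} \approx 97.329$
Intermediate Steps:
$d{\left(k \right)} = 2 k \left(k + k^{2}\right)$ ($d{\left(k \right)} = \left(k + k^{2}\right) 2 k = 2 k \left(k + k^{2}\right)$)
$\sqrt{\left(\left(8 + 17\right) - -744\right) + d{\left(4^{2} \right)}} = \sqrt{\left(\left(8 + 17\right) - -744\right) + 2 \left(4^{2}\right)^{2} \left(1 + 4^{2}\right)} = \sqrt{\left(25 + 744\right) + 2 \cdot 16^{2} \left(1 + 16\right)} = \sqrt{769 + 2 \cdot 256 \cdot 17} = \sqrt{769 + 8704} = \sqrt{9473}$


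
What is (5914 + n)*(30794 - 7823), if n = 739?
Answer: 152826063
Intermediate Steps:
(5914 + n)*(30794 - 7823) = (5914 + 739)*(30794 - 7823) = 6653*22971 = 152826063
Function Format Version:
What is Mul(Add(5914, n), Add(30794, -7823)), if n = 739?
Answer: 152826063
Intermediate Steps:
Mul(Add(5914, n), Add(30794, -7823)) = Mul(Add(5914, 739), Add(30794, -7823)) = Mul(6653, 22971) = 152826063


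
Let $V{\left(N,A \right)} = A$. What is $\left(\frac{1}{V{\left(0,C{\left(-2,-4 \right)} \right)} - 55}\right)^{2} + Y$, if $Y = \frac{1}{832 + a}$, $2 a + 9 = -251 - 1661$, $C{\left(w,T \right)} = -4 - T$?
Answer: $- \frac{5793}{777425} \approx -0.0074515$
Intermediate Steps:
$a = - \frac{1921}{2}$ ($a = - \frac{9}{2} + \frac{-251 - 1661}{2} = - \frac{9}{2} + \frac{1}{2} \left(-1912\right) = - \frac{9}{2} - 956 = - \frac{1921}{2} \approx -960.5$)
$Y = - \frac{2}{257}$ ($Y = \frac{1}{832 - \frac{1921}{2}} = \frac{1}{- \frac{257}{2}} = - \frac{2}{257} \approx -0.0077821$)
$\left(\frac{1}{V{\left(0,C{\left(-2,-4 \right)} \right)} - 55}\right)^{2} + Y = \left(\frac{1}{\left(-4 - -4\right) - 55}\right)^{2} - \frac{2}{257} = \left(\frac{1}{\left(-4 + 4\right) - 55}\right)^{2} - \frac{2}{257} = \left(\frac{1}{0 - 55}\right)^{2} - \frac{2}{257} = \left(\frac{1}{-55}\right)^{2} - \frac{2}{257} = \left(- \frac{1}{55}\right)^{2} - \frac{2}{257} = \frac{1}{3025} - \frac{2}{257} = - \frac{5793}{777425}$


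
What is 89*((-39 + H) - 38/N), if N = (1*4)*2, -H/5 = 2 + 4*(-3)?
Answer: 2225/4 ≈ 556.25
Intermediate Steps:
H = 50 (H = -5*(2 + 4*(-3)) = -5*(2 - 12) = -5*(-10) = 50)
N = 8 (N = 4*2 = 8)
89*((-39 + H) - 38/N) = 89*((-39 + 50) - 38/8) = 89*(11 - 38*⅛) = 89*(11 - 19/4) = 89*(25/4) = 2225/4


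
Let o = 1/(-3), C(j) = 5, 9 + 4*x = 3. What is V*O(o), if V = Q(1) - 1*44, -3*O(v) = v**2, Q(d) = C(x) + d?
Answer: 38/27 ≈ 1.4074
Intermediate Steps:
x = -3/2 (x = -9/4 + (1/4)*3 = -9/4 + 3/4 = -3/2 ≈ -1.5000)
Q(d) = 5 + d
o = -1/3 (o = 1*(-1/3) = -1/3 ≈ -0.33333)
O(v) = -v**2/3
V = -38 (V = (5 + 1) - 1*44 = 6 - 44 = -38)
V*O(o) = -(-38)*(-1/3)**2/3 = -(-38)/(3*9) = -38*(-1/27) = 38/27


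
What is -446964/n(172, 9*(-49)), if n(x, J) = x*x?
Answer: -111741/7396 ≈ -15.108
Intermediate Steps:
n(x, J) = x²
-446964/n(172, 9*(-49)) = -446964/(172²) = -446964/29584 = -446964*1/29584 = -111741/7396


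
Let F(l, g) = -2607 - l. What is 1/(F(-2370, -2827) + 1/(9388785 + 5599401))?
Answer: -14988186/3552200081 ≈ -0.0042194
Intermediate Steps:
1/(F(-2370, -2827) + 1/(9388785 + 5599401)) = 1/((-2607 - 1*(-2370)) + 1/(9388785 + 5599401)) = 1/((-2607 + 2370) + 1/14988186) = 1/(-237 + 1/14988186) = 1/(-3552200081/14988186) = -14988186/3552200081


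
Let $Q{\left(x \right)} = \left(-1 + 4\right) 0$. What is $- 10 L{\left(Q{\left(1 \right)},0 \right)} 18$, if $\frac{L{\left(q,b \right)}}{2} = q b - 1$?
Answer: $360$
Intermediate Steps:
$Q{\left(x \right)} = 0$ ($Q{\left(x \right)} = 3 \cdot 0 = 0$)
$L{\left(q,b \right)} = -2 + 2 b q$ ($L{\left(q,b \right)} = 2 \left(q b - 1\right) = 2 \left(b q - 1\right) = 2 \left(-1 + b q\right) = -2 + 2 b q$)
$- 10 L{\left(Q{\left(1 \right)},0 \right)} 18 = - 10 \left(-2 + 2 \cdot 0 \cdot 0\right) 18 = - 10 \left(-2 + 0\right) 18 = \left(-10\right) \left(-2\right) 18 = 20 \cdot 18 = 360$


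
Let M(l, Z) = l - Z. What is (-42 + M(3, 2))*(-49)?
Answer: 2009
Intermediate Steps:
(-42 + M(3, 2))*(-49) = (-42 + (3 - 1*2))*(-49) = (-42 + (3 - 2))*(-49) = (-42 + 1)*(-49) = -41*(-49) = 2009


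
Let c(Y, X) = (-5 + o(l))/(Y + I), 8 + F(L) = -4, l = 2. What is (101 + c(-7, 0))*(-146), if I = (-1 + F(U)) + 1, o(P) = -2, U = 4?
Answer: -281196/19 ≈ -14800.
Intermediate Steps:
F(L) = -12 (F(L) = -8 - 4 = -12)
I = -12 (I = (-1 - 12) + 1 = -13 + 1 = -12)
c(Y, X) = -7/(-12 + Y) (c(Y, X) = (-5 - 2)/(Y - 12) = -7/(-12 + Y))
(101 + c(-7, 0))*(-146) = (101 - 7/(-12 - 7))*(-146) = (101 - 7/(-19))*(-146) = (101 - 7*(-1/19))*(-146) = (101 + 7/19)*(-146) = (1926/19)*(-146) = -281196/19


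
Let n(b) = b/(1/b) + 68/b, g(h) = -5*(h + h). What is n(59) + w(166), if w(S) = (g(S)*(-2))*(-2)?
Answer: -186313/59 ≈ -3157.8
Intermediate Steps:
g(h) = -10*h
w(S) = -40*S (w(S) = (-10*S*(-2))*(-2) = (20*S)*(-2) = -40*S)
n(b) = b**2 + 68/b (n(b) = b*b + 68/b = b**2 + 68/b)
n(59) + w(166) = (68 + 59**3)/59 - 40*166 = (68 + 205379)/59 - 6640 = (1/59)*205447 - 6640 = 205447/59 - 6640 = -186313/59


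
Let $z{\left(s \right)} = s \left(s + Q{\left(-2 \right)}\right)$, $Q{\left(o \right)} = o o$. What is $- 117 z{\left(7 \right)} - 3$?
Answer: $-9012$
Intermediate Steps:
$Q{\left(o \right)} = o^{2}$
$z{\left(s \right)} = s \left(4 + s\right)$ ($z{\left(s \right)} = s \left(s + \left(-2\right)^{2}\right) = s \left(s + 4\right) = s \left(4 + s\right)$)
$- 117 z{\left(7 \right)} - 3 = - 117 \cdot 7 \left(4 + 7\right) - 3 = - 117 \cdot 7 \cdot 11 - 3 = \left(-117\right) 77 - 3 = -9009 - 3 = -9012$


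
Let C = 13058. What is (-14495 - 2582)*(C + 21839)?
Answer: -595936069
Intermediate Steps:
(-14495 - 2582)*(C + 21839) = (-14495 - 2582)*(13058 + 21839) = -17077*34897 = -595936069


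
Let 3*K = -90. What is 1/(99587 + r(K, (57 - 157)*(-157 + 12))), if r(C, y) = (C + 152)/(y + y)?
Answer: 14500/1444011561 ≈ 1.0041e-5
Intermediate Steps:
K = -30 (K = (⅓)*(-90) = -30)
r(C, y) = (152 + C)/(2*y) (r(C, y) = (152 + C)/((2*y)) = (152 + C)*(1/(2*y)) = (152 + C)/(2*y))
1/(99587 + r(K, (57 - 157)*(-157 + 12))) = 1/(99587 + (152 - 30)/(2*(((57 - 157)*(-157 + 12))))) = 1/(99587 + (½)*122/(-100*(-145))) = 1/(99587 + (½)*122/14500) = 1/(99587 + (½)*(1/14500)*122) = 1/(99587 + 61/14500) = 1/(1444011561/14500) = 14500/1444011561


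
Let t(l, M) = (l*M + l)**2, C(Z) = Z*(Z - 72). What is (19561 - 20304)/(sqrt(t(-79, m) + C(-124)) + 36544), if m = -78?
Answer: -27152192/1298436743 + 5201*sqrt(755657)/1298436743 ≈ -0.017429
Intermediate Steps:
C(Z) = Z*(-72 + Z)
t(l, M) = (l + M*l)**2 (t(l, M) = (M*l + l)**2 = (l + M*l)**2)
(19561 - 20304)/(sqrt(t(-79, m) + C(-124)) + 36544) = (19561 - 20304)/(sqrt((-79)**2*(1 - 78)**2 - 124*(-72 - 124)) + 36544) = -743/(sqrt(6241*(-77)**2 - 124*(-196)) + 36544) = -743/(sqrt(6241*5929 + 24304) + 36544) = -743/(sqrt(37002889 + 24304) + 36544) = -743/(sqrt(37027193) + 36544) = -743/(7*sqrt(755657) + 36544) = -743/(36544 + 7*sqrt(755657))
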